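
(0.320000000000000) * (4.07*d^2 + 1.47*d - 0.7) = 1.3024*d^2 + 0.4704*d - 0.224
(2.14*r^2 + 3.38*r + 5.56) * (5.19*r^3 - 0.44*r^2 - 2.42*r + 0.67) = 11.1066*r^5 + 16.6006*r^4 + 22.1904*r^3 - 9.1922*r^2 - 11.1906*r + 3.7252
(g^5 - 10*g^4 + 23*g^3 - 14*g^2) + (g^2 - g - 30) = g^5 - 10*g^4 + 23*g^3 - 13*g^2 - g - 30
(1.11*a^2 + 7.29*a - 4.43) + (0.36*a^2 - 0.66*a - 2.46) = 1.47*a^2 + 6.63*a - 6.89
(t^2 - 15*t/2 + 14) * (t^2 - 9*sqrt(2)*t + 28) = t^4 - 9*sqrt(2)*t^3 - 15*t^3/2 + 42*t^2 + 135*sqrt(2)*t^2/2 - 210*t - 126*sqrt(2)*t + 392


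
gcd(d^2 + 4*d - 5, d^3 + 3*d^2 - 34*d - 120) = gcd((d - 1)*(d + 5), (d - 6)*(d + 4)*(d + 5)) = d + 5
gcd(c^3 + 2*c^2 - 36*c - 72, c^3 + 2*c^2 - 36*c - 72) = c^3 + 2*c^2 - 36*c - 72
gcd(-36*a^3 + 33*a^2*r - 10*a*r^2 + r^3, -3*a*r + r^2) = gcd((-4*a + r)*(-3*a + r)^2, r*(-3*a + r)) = -3*a + r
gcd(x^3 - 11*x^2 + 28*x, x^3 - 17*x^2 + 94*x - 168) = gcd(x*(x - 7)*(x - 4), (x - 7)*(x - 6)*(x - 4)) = x^2 - 11*x + 28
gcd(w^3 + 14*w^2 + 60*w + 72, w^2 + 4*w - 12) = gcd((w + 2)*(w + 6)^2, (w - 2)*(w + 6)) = w + 6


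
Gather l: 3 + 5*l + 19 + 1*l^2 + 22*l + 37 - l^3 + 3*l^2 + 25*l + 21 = -l^3 + 4*l^2 + 52*l + 80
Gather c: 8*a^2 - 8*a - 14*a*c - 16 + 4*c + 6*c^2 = 8*a^2 - 8*a + 6*c^2 + c*(4 - 14*a) - 16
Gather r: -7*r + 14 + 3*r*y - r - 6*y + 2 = r*(3*y - 8) - 6*y + 16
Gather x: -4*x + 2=2 - 4*x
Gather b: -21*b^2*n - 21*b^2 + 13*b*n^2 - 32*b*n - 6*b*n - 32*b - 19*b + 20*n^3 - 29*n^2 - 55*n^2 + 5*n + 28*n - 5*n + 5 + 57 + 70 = b^2*(-21*n - 21) + b*(13*n^2 - 38*n - 51) + 20*n^3 - 84*n^2 + 28*n + 132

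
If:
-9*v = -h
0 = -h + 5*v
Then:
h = 0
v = 0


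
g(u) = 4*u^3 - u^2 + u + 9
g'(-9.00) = 991.00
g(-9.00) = -2997.00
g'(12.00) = 1705.00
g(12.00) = 6789.00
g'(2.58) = 75.72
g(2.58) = 73.62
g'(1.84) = 37.95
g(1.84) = 32.37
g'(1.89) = 40.09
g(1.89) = 34.32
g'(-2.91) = 108.44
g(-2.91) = -100.95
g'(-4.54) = 257.42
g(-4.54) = -390.46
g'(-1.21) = 20.99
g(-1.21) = -0.76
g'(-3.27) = 135.85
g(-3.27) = -144.83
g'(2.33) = 61.49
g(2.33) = 56.50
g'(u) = 12*u^2 - 2*u + 1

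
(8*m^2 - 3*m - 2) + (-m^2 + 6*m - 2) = 7*m^2 + 3*m - 4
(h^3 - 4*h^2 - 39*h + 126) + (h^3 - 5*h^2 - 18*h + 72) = 2*h^3 - 9*h^2 - 57*h + 198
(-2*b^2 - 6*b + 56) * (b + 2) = -2*b^3 - 10*b^2 + 44*b + 112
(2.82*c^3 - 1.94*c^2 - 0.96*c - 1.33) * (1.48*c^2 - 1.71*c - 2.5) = 4.1736*c^5 - 7.6934*c^4 - 5.1534*c^3 + 4.5232*c^2 + 4.6743*c + 3.325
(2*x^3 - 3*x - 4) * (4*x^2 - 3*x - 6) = 8*x^5 - 6*x^4 - 24*x^3 - 7*x^2 + 30*x + 24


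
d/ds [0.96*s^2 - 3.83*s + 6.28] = 1.92*s - 3.83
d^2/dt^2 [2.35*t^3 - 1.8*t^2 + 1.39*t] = 14.1*t - 3.6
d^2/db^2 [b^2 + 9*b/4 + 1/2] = 2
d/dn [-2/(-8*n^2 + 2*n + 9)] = 4*(1 - 8*n)/(-8*n^2 + 2*n + 9)^2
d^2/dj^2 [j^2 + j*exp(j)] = j*exp(j) + 2*exp(j) + 2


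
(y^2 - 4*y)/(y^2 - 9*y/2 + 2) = 2*y/(2*y - 1)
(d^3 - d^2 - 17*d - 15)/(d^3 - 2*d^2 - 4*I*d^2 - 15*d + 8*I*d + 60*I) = (d + 1)/(d - 4*I)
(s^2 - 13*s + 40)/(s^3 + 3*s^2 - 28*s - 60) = (s - 8)/(s^2 + 8*s + 12)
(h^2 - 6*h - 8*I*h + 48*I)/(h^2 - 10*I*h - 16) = (h - 6)/(h - 2*I)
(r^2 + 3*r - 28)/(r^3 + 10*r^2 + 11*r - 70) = (r - 4)/(r^2 + 3*r - 10)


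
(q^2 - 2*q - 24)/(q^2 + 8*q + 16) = (q - 6)/(q + 4)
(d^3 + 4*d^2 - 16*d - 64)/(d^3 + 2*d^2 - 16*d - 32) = (d + 4)/(d + 2)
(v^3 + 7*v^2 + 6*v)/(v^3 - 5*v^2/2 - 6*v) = 2*(v^2 + 7*v + 6)/(2*v^2 - 5*v - 12)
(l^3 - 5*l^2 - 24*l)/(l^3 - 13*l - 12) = l*(l - 8)/(l^2 - 3*l - 4)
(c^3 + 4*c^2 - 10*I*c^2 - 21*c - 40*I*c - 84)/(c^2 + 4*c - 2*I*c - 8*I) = (c^2 - 10*I*c - 21)/(c - 2*I)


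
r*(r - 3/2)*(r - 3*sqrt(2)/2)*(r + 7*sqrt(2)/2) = r^4 - 3*r^3/2 + 2*sqrt(2)*r^3 - 21*r^2/2 - 3*sqrt(2)*r^2 + 63*r/4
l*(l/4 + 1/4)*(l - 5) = l^3/4 - l^2 - 5*l/4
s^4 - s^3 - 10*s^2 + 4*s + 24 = (s - 3)*(s - 2)*(s + 2)^2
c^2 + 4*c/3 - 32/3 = (c - 8/3)*(c + 4)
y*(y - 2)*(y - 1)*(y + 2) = y^4 - y^3 - 4*y^2 + 4*y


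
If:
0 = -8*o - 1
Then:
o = -1/8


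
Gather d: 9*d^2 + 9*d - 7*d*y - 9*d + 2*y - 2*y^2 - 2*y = 9*d^2 - 7*d*y - 2*y^2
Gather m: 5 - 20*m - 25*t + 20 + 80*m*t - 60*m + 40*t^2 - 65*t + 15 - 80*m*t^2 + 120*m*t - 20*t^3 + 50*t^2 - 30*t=m*(-80*t^2 + 200*t - 80) - 20*t^3 + 90*t^2 - 120*t + 40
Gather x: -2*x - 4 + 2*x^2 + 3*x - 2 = 2*x^2 + x - 6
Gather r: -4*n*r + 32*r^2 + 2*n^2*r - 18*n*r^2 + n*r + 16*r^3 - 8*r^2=16*r^3 + r^2*(24 - 18*n) + r*(2*n^2 - 3*n)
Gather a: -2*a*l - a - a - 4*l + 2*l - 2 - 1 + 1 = a*(-2*l - 2) - 2*l - 2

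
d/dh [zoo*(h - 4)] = zoo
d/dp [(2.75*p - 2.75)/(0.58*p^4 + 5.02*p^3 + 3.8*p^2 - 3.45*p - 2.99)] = (1.595*p^4 + 13.805*p^3 + 10.45*p^2 - 9.4875*p - 8.2225)*(0.58*p^4 + 5.02*p^3 + 3.8*p^2 - 3.45*p - (p - 1)*(2.32*p^3 + 15.06*p^2 + 7.6*p - 3.45) - 2.99)/(0.58*p^4 + 5.02*p^3 + 3.8*p^2 - 3.45*p - 2.99)^3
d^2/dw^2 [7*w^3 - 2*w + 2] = 42*w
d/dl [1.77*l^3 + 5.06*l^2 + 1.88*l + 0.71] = 5.31*l^2 + 10.12*l + 1.88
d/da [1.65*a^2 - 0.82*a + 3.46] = 3.3*a - 0.82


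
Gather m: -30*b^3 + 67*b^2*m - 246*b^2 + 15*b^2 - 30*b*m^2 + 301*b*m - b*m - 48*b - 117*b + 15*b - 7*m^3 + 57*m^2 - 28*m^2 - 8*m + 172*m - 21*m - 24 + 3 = -30*b^3 - 231*b^2 - 150*b - 7*m^3 + m^2*(29 - 30*b) + m*(67*b^2 + 300*b + 143) - 21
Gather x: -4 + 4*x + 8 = 4*x + 4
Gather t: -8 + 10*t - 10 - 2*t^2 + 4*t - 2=-2*t^2 + 14*t - 20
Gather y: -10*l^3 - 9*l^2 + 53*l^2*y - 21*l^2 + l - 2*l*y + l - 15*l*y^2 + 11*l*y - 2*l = -10*l^3 - 30*l^2 - 15*l*y^2 + y*(53*l^2 + 9*l)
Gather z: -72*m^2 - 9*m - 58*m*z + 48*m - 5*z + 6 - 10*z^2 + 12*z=-72*m^2 + 39*m - 10*z^2 + z*(7 - 58*m) + 6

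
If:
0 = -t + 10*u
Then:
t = 10*u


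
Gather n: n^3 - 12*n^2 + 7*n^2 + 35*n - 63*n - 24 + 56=n^3 - 5*n^2 - 28*n + 32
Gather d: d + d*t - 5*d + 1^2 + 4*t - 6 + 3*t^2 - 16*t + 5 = d*(t - 4) + 3*t^2 - 12*t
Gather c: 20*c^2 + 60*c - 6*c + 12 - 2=20*c^2 + 54*c + 10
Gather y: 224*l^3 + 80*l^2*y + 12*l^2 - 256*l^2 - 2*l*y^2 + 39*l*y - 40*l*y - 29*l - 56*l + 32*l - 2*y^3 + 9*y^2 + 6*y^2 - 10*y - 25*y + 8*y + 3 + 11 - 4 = 224*l^3 - 244*l^2 - 53*l - 2*y^3 + y^2*(15 - 2*l) + y*(80*l^2 - l - 27) + 10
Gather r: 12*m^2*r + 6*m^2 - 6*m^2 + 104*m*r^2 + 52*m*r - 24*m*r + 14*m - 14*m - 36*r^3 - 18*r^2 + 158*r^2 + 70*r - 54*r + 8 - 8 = -36*r^3 + r^2*(104*m + 140) + r*(12*m^2 + 28*m + 16)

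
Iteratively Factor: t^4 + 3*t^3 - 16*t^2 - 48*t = (t)*(t^3 + 3*t^2 - 16*t - 48) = t*(t + 4)*(t^2 - t - 12) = t*(t + 3)*(t + 4)*(t - 4)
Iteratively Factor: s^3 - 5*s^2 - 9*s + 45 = (s + 3)*(s^2 - 8*s + 15) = (s - 5)*(s + 3)*(s - 3)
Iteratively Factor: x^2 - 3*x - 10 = (x + 2)*(x - 5)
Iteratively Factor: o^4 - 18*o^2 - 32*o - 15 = (o + 3)*(o^3 - 3*o^2 - 9*o - 5) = (o + 1)*(o + 3)*(o^2 - 4*o - 5) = (o + 1)^2*(o + 3)*(o - 5)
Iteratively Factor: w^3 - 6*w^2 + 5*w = (w - 1)*(w^2 - 5*w) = w*(w - 1)*(w - 5)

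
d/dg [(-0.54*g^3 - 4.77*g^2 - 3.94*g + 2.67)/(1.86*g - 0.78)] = (-2.0088*g^3 - 7.6086*g^2 + 7.4412*g - 1.893)/(3.4596*g^2 - 2.9016*g + 0.6084)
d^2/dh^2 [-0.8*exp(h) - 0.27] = -0.8*exp(h)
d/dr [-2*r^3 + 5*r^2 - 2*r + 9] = -6*r^2 + 10*r - 2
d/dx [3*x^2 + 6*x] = 6*x + 6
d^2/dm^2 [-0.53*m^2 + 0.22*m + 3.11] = -1.06000000000000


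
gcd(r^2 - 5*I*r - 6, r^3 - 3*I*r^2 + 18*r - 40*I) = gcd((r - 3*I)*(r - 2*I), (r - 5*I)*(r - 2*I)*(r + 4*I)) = r - 2*I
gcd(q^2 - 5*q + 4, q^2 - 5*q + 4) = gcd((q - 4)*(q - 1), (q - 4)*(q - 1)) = q^2 - 5*q + 4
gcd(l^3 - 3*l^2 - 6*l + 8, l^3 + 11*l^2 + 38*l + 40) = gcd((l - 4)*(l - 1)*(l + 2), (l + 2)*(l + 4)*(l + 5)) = l + 2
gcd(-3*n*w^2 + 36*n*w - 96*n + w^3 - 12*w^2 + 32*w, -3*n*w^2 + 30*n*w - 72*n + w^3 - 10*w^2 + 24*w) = -3*n*w + 12*n + w^2 - 4*w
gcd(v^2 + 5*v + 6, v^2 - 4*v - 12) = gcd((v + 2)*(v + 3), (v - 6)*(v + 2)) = v + 2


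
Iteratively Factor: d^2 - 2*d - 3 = (d + 1)*(d - 3)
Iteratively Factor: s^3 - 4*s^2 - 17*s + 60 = (s + 4)*(s^2 - 8*s + 15) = (s - 5)*(s + 4)*(s - 3)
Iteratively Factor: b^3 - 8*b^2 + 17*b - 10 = (b - 1)*(b^2 - 7*b + 10) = (b - 2)*(b - 1)*(b - 5)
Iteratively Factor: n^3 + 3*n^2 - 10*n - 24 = (n - 3)*(n^2 + 6*n + 8) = (n - 3)*(n + 4)*(n + 2)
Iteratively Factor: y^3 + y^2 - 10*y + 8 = (y - 1)*(y^2 + 2*y - 8) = (y - 1)*(y + 4)*(y - 2)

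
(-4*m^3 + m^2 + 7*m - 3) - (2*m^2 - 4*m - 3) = -4*m^3 - m^2 + 11*m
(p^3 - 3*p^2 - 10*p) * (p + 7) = p^4 + 4*p^3 - 31*p^2 - 70*p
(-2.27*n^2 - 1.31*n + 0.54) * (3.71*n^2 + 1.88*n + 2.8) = -8.4217*n^4 - 9.1277*n^3 - 6.8154*n^2 - 2.6528*n + 1.512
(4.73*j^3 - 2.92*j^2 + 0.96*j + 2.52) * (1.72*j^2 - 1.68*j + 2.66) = 8.1356*j^5 - 12.9688*j^4 + 19.1386*j^3 - 5.0456*j^2 - 1.68*j + 6.7032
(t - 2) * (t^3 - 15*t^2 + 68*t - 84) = t^4 - 17*t^3 + 98*t^2 - 220*t + 168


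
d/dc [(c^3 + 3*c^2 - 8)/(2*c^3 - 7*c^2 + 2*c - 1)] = (-13*c^4 + 4*c^3 + 51*c^2 - 118*c + 16)/(4*c^6 - 28*c^5 + 57*c^4 - 32*c^3 + 18*c^2 - 4*c + 1)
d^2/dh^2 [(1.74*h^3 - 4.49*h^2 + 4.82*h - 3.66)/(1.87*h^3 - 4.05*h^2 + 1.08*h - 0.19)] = (-1.4210854715202e-14*h^7 - 5.04638199999999*h^6 + 80.0457240000001*h^5 - 310.78278*h^4 + 521.92385*h^3 - 365.410722*h^2 + 66.373596*h - 1.251358)/(6.539203*h^9 - 42.487335*h^8 + 103.347981*h^7 - 117.499638*h^6 + 68.321394*h^5 - 25.823529*h^4 + 6.448593*h^3 - 1.103463*h^2 + 0.116964*h - 0.006859)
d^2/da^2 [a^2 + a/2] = 2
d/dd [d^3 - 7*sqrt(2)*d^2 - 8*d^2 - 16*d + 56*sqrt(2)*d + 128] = 3*d^2 - 14*sqrt(2)*d - 16*d - 16 + 56*sqrt(2)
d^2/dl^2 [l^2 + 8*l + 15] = 2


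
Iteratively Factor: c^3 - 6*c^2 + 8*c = (c - 2)*(c^2 - 4*c) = (c - 4)*(c - 2)*(c)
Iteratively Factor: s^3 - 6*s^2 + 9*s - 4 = (s - 4)*(s^2 - 2*s + 1) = (s - 4)*(s - 1)*(s - 1)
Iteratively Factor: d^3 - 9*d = (d - 3)*(d^2 + 3*d) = d*(d - 3)*(d + 3)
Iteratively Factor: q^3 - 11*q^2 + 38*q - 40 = (q - 2)*(q^2 - 9*q + 20) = (q - 5)*(q - 2)*(q - 4)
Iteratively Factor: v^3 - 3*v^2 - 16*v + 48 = (v - 4)*(v^2 + v - 12) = (v - 4)*(v - 3)*(v + 4)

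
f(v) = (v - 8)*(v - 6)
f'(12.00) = 10.00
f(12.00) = 24.00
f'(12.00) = 10.00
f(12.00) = 24.00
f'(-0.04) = -14.08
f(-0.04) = 48.56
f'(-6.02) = -26.04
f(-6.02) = 168.52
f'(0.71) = -12.58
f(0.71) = 38.56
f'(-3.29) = -20.58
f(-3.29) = 104.88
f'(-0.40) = -14.80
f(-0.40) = 53.76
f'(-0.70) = -15.40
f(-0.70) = 58.29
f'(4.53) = -4.94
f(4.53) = 5.10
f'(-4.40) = -22.80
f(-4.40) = 128.96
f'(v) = 2*v - 14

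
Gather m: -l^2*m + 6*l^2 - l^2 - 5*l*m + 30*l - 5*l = 5*l^2 + 25*l + m*(-l^2 - 5*l)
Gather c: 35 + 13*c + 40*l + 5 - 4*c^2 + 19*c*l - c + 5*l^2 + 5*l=-4*c^2 + c*(19*l + 12) + 5*l^2 + 45*l + 40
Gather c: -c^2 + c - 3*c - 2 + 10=-c^2 - 2*c + 8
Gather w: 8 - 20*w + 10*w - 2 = 6 - 10*w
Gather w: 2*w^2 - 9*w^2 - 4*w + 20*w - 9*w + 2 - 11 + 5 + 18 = -7*w^2 + 7*w + 14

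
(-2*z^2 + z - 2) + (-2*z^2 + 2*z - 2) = -4*z^2 + 3*z - 4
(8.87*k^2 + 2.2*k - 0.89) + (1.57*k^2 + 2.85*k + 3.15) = 10.44*k^2 + 5.05*k + 2.26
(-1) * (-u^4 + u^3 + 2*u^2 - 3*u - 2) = u^4 - u^3 - 2*u^2 + 3*u + 2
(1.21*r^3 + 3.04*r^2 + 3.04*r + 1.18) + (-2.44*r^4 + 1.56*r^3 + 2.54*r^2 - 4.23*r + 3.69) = -2.44*r^4 + 2.77*r^3 + 5.58*r^2 - 1.19*r + 4.87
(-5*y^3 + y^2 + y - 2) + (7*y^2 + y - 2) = -5*y^3 + 8*y^2 + 2*y - 4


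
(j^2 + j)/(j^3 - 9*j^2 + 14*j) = (j + 1)/(j^2 - 9*j + 14)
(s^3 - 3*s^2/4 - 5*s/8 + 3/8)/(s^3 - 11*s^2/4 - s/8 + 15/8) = (2*s - 1)/(2*s - 5)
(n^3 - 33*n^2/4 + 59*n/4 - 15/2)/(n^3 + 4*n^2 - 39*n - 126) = (4*n^2 - 9*n + 5)/(4*(n^2 + 10*n + 21))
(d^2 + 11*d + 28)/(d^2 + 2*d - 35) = (d + 4)/(d - 5)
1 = 1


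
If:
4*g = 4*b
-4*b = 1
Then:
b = -1/4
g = -1/4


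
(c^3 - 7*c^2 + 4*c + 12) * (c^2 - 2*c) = c^5 - 9*c^4 + 18*c^3 + 4*c^2 - 24*c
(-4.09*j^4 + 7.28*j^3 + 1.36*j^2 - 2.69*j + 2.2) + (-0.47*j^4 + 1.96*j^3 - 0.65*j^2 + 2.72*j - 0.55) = -4.56*j^4 + 9.24*j^3 + 0.71*j^2 + 0.0300000000000002*j + 1.65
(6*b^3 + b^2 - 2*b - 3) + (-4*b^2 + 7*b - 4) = 6*b^3 - 3*b^2 + 5*b - 7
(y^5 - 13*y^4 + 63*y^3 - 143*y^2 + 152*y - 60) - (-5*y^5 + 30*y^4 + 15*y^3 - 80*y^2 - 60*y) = 6*y^5 - 43*y^4 + 48*y^3 - 63*y^2 + 212*y - 60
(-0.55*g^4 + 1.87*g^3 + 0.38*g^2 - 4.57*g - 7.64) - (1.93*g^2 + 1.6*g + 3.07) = -0.55*g^4 + 1.87*g^3 - 1.55*g^2 - 6.17*g - 10.71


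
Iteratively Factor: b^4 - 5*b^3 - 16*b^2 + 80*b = (b - 4)*(b^3 - b^2 - 20*b) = (b - 4)*(b + 4)*(b^2 - 5*b) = b*(b - 4)*(b + 4)*(b - 5)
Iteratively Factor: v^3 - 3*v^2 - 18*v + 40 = (v - 2)*(v^2 - v - 20) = (v - 5)*(v - 2)*(v + 4)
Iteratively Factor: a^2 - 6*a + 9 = (a - 3)*(a - 3)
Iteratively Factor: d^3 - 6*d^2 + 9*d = (d - 3)*(d^2 - 3*d) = (d - 3)^2*(d)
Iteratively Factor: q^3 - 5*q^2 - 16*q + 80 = (q - 4)*(q^2 - q - 20) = (q - 5)*(q - 4)*(q + 4)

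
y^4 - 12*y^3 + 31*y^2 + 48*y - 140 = (y - 7)*(y - 5)*(y - 2)*(y + 2)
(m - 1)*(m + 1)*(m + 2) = m^3 + 2*m^2 - m - 2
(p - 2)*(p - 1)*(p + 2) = p^3 - p^2 - 4*p + 4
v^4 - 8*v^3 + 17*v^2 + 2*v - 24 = (v - 4)*(v - 3)*(v - 2)*(v + 1)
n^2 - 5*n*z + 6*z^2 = (n - 3*z)*(n - 2*z)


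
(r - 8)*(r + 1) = r^2 - 7*r - 8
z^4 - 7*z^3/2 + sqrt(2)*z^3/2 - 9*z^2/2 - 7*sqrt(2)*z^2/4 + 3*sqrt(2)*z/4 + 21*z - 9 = (z - 3)*(z - 1/2)*(z - 3*sqrt(2)/2)*(z + 2*sqrt(2))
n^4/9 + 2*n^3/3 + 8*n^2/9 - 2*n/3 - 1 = (n/3 + 1)^2*(n - 1)*(n + 1)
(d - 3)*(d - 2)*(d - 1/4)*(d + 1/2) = d^4 - 19*d^3/4 + 37*d^2/8 + 17*d/8 - 3/4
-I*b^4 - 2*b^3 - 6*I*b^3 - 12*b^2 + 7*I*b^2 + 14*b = b*(b + 7)*(b - 2*I)*(-I*b + I)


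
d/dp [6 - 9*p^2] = -18*p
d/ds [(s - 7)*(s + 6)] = 2*s - 1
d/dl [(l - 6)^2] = 2*l - 12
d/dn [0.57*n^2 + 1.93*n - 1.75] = 1.14*n + 1.93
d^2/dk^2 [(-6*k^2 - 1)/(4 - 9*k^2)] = 66*(27*k^2 + 4)/(729*k^6 - 972*k^4 + 432*k^2 - 64)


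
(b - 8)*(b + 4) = b^2 - 4*b - 32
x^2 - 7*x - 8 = (x - 8)*(x + 1)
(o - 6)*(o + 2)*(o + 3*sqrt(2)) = o^3 - 4*o^2 + 3*sqrt(2)*o^2 - 12*sqrt(2)*o - 12*o - 36*sqrt(2)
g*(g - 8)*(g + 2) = g^3 - 6*g^2 - 16*g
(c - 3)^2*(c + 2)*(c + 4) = c^4 - 19*c^2 + 6*c + 72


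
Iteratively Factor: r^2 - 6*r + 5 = (r - 5)*(r - 1)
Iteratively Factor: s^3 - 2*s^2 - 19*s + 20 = (s - 5)*(s^2 + 3*s - 4) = (s - 5)*(s + 4)*(s - 1)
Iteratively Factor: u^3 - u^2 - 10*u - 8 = (u + 1)*(u^2 - 2*u - 8) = (u + 1)*(u + 2)*(u - 4)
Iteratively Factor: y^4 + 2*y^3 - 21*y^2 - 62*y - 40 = (y - 5)*(y^3 + 7*y^2 + 14*y + 8) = (y - 5)*(y + 1)*(y^2 + 6*y + 8) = (y - 5)*(y + 1)*(y + 4)*(y + 2)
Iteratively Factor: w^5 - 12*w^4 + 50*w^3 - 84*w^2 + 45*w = (w - 3)*(w^4 - 9*w^3 + 23*w^2 - 15*w) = (w - 3)^2*(w^3 - 6*w^2 + 5*w) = w*(w - 3)^2*(w^2 - 6*w + 5) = w*(w - 5)*(w - 3)^2*(w - 1)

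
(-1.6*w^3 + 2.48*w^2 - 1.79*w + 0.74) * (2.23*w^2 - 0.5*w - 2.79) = -3.568*w^5 + 6.3304*w^4 - 0.7677*w^3 - 4.374*w^2 + 4.6241*w - 2.0646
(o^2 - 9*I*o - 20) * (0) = 0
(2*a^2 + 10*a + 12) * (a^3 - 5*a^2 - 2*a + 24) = 2*a^5 - 42*a^3 - 32*a^2 + 216*a + 288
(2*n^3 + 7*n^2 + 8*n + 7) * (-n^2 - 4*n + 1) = -2*n^5 - 15*n^4 - 34*n^3 - 32*n^2 - 20*n + 7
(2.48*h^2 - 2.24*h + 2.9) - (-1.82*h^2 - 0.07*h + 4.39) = 4.3*h^2 - 2.17*h - 1.49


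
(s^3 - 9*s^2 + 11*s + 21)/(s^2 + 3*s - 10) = (s^3 - 9*s^2 + 11*s + 21)/(s^2 + 3*s - 10)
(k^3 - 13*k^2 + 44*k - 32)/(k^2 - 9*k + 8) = k - 4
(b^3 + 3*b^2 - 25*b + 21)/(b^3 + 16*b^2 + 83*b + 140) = (b^2 - 4*b + 3)/(b^2 + 9*b + 20)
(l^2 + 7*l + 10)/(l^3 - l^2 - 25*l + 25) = (l + 2)/(l^2 - 6*l + 5)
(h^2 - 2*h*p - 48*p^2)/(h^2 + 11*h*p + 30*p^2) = (h - 8*p)/(h + 5*p)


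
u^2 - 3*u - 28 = (u - 7)*(u + 4)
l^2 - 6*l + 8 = (l - 4)*(l - 2)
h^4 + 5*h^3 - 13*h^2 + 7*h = h*(h - 1)^2*(h + 7)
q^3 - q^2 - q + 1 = (q - 1)^2*(q + 1)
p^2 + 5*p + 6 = (p + 2)*(p + 3)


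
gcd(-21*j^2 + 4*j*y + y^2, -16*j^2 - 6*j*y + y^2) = 1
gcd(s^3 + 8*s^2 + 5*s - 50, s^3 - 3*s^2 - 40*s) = s + 5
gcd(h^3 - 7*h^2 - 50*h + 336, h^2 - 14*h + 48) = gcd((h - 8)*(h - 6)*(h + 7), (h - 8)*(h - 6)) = h^2 - 14*h + 48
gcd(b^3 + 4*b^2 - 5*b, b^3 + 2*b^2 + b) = b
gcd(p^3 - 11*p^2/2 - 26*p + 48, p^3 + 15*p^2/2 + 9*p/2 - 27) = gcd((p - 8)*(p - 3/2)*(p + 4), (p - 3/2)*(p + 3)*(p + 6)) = p - 3/2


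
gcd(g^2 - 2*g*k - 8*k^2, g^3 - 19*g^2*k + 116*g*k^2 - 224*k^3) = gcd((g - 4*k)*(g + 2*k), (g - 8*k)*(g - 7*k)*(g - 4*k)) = g - 4*k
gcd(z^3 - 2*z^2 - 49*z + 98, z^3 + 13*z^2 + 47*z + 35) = z + 7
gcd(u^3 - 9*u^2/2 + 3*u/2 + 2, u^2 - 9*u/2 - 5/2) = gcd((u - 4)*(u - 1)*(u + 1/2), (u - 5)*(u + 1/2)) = u + 1/2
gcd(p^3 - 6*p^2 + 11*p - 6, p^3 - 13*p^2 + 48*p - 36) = p - 1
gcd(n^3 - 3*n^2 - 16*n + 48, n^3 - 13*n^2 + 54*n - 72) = n^2 - 7*n + 12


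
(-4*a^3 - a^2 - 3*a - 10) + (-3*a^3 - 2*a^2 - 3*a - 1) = -7*a^3 - 3*a^2 - 6*a - 11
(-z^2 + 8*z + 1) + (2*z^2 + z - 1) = z^2 + 9*z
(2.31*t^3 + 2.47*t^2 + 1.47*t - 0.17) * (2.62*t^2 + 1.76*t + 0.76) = 6.0522*t^5 + 10.537*t^4 + 9.9542*t^3 + 4.019*t^2 + 0.818*t - 0.1292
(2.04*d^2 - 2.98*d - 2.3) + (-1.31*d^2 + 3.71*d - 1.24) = 0.73*d^2 + 0.73*d - 3.54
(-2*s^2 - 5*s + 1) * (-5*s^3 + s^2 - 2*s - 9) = 10*s^5 + 23*s^4 - 6*s^3 + 29*s^2 + 43*s - 9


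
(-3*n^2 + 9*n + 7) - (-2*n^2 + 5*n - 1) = -n^2 + 4*n + 8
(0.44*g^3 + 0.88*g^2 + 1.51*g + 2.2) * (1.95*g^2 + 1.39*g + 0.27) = 0.858*g^5 + 2.3276*g^4 + 4.2865*g^3 + 6.6265*g^2 + 3.4657*g + 0.594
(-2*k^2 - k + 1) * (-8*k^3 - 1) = 16*k^5 + 8*k^4 - 8*k^3 + 2*k^2 + k - 1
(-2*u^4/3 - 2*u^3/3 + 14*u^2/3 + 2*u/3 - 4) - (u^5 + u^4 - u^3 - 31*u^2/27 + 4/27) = -u^5 - 5*u^4/3 + u^3/3 + 157*u^2/27 + 2*u/3 - 112/27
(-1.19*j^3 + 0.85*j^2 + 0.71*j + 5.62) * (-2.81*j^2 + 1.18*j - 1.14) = 3.3439*j^5 - 3.7927*j^4 + 0.3645*j^3 - 15.9234*j^2 + 5.8222*j - 6.4068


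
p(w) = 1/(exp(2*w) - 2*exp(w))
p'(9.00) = 0.00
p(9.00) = 0.00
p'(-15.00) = 1634508.69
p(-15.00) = -1634508.94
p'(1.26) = -0.62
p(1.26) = 0.19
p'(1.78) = -0.11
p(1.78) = 0.04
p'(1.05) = -1.77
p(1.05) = 0.41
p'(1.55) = -0.21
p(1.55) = 0.08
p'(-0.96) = 1.23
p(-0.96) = -1.62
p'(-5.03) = 76.47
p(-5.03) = -76.72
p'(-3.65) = 19.23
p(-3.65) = -19.49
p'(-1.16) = 1.54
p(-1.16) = -1.89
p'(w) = (-2*exp(2*w) + 2*exp(w))/(exp(2*w) - 2*exp(w))^2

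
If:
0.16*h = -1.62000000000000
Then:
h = -10.12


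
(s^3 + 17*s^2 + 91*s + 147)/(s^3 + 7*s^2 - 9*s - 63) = (s + 7)/(s - 3)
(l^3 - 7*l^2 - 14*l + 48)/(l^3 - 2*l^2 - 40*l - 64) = (l^2 + l - 6)/(l^2 + 6*l + 8)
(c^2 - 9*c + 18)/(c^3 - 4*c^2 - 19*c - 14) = (-c^2 + 9*c - 18)/(-c^3 + 4*c^2 + 19*c + 14)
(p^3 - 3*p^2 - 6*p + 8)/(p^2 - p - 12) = (p^2 + p - 2)/(p + 3)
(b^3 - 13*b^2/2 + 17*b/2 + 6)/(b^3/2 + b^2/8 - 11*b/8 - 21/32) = 16*(b^2 - 7*b + 12)/(8*b^2 - 2*b - 21)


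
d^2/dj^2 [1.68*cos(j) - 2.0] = -1.68*cos(j)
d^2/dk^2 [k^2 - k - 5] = 2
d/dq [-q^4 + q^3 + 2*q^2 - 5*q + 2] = -4*q^3 + 3*q^2 + 4*q - 5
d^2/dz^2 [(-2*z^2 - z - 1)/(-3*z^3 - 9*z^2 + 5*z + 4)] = 2*(18*z^6 + 27*z^5 + 225*z^4 + 570*z^3 + 486*z^2 + 9*z + 73)/(27*z^9 + 243*z^8 + 594*z^7 - 189*z^6 - 1638*z^5 + 63*z^4 + 1099*z^3 + 132*z^2 - 240*z - 64)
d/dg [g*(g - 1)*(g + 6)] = 3*g^2 + 10*g - 6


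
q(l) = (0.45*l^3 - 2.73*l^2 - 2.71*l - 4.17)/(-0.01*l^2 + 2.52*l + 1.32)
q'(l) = (0.02*l - 2.52)*(0.45*l^3 - 2.73*l^2 - 2.71*l - 4.17)/(-0.01*l^2 + 2.52*l + 1.32)^2 + (1.35*l^2 - 5.46*l - 2.71)/(-0.01*l^2 + 2.52*l + 1.32)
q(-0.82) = 5.35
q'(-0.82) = 14.48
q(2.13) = -2.71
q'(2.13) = -0.23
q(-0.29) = -6.16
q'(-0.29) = 24.73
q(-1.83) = 3.34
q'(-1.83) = -0.98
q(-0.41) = -12.45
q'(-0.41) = 109.51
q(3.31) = -2.80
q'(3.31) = 0.09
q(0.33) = -2.49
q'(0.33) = 0.88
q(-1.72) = 3.24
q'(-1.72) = -0.78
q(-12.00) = 37.63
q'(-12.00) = -5.05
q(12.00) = 11.55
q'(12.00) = 3.31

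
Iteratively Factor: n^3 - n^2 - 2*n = (n + 1)*(n^2 - 2*n) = (n - 2)*(n + 1)*(n)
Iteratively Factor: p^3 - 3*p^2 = (p)*(p^2 - 3*p) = p*(p - 3)*(p)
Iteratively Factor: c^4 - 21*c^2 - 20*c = (c - 5)*(c^3 + 5*c^2 + 4*c) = (c - 5)*(c + 1)*(c^2 + 4*c) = (c - 5)*(c + 1)*(c + 4)*(c)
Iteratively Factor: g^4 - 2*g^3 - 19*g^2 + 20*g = (g - 5)*(g^3 + 3*g^2 - 4*g) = g*(g - 5)*(g^2 + 3*g - 4) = g*(g - 5)*(g + 4)*(g - 1)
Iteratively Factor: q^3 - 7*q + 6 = (q - 2)*(q^2 + 2*q - 3) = (q - 2)*(q - 1)*(q + 3)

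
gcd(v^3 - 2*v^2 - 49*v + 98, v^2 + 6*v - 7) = v + 7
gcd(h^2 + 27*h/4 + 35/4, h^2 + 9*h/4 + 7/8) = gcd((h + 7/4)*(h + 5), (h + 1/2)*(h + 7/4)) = h + 7/4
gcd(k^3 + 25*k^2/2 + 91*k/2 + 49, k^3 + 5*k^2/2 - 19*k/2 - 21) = k^2 + 11*k/2 + 7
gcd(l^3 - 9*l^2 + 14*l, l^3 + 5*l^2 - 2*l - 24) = l - 2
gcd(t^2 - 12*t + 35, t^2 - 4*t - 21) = t - 7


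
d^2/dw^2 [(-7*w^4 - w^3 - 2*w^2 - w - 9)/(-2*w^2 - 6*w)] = (7*w^6 + 63*w^5 + 189*w^4 + 4*w^3 + 27*w^2 + 81*w + 81)/(w^3*(w^3 + 9*w^2 + 27*w + 27))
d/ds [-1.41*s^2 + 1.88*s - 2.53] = 1.88 - 2.82*s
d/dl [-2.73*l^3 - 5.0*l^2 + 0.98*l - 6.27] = -8.19*l^2 - 10.0*l + 0.98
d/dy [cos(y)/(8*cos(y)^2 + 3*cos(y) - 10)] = 2*(6*sin(y) + sin(3*y))/(3*cos(y) + 4*cos(2*y) - 6)^2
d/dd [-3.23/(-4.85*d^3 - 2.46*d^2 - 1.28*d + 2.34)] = (-46.9965*d^2 - 15.8916*d - 4.1344)/(4.85*d^3 + 2.46*d^2 + 1.28*d - 2.34)^2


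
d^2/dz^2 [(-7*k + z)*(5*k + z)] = 2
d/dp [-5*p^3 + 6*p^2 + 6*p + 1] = -15*p^2 + 12*p + 6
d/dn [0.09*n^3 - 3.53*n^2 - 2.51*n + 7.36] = 0.27*n^2 - 7.06*n - 2.51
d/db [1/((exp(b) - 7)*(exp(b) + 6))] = (1 - 2*exp(b))*exp(b)/(exp(4*b) - 2*exp(3*b) - 83*exp(2*b) + 84*exp(b) + 1764)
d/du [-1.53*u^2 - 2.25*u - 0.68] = -3.06*u - 2.25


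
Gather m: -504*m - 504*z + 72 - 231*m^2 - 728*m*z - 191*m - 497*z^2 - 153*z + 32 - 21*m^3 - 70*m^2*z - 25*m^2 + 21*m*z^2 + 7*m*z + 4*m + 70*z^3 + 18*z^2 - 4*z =-21*m^3 + m^2*(-70*z - 256) + m*(21*z^2 - 721*z - 691) + 70*z^3 - 479*z^2 - 661*z + 104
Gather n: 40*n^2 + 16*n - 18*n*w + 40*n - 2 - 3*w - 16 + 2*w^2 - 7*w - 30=40*n^2 + n*(56 - 18*w) + 2*w^2 - 10*w - 48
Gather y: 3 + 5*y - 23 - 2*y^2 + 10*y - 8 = -2*y^2 + 15*y - 28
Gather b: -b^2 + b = -b^2 + b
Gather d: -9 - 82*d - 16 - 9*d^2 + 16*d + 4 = -9*d^2 - 66*d - 21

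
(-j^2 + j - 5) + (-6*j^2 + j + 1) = -7*j^2 + 2*j - 4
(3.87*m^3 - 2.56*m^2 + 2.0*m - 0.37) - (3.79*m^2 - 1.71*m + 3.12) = 3.87*m^3 - 6.35*m^2 + 3.71*m - 3.49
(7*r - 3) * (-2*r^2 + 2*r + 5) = -14*r^3 + 20*r^2 + 29*r - 15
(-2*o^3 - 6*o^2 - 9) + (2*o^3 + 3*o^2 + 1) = -3*o^2 - 8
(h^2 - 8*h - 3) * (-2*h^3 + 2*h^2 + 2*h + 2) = -2*h^5 + 18*h^4 - 8*h^3 - 20*h^2 - 22*h - 6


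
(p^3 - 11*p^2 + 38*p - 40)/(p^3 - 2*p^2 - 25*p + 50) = (p - 4)/(p + 5)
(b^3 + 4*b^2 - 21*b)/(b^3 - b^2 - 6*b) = (b + 7)/(b + 2)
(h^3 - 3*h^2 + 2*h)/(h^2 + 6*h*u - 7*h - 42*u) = h*(h^2 - 3*h + 2)/(h^2 + 6*h*u - 7*h - 42*u)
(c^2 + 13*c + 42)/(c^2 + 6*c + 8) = (c^2 + 13*c + 42)/(c^2 + 6*c + 8)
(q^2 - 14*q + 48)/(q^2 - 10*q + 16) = (q - 6)/(q - 2)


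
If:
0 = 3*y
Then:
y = 0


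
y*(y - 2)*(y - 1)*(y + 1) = y^4 - 2*y^3 - y^2 + 2*y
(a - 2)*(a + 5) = a^2 + 3*a - 10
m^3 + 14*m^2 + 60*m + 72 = (m + 2)*(m + 6)^2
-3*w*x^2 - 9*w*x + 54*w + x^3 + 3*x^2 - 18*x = (-3*w + x)*(x - 3)*(x + 6)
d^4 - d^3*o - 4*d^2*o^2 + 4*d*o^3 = d*(d - 2*o)*(d - o)*(d + 2*o)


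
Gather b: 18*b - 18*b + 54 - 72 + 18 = 0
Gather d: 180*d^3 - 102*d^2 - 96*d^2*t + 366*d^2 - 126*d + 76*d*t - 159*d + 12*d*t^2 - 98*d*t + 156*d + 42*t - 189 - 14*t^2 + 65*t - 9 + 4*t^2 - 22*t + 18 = 180*d^3 + d^2*(264 - 96*t) + d*(12*t^2 - 22*t - 129) - 10*t^2 + 85*t - 180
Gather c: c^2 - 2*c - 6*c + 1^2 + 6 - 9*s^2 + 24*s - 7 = c^2 - 8*c - 9*s^2 + 24*s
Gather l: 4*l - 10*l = -6*l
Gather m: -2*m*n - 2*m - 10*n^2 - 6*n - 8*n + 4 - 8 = m*(-2*n - 2) - 10*n^2 - 14*n - 4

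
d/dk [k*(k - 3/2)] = 2*k - 3/2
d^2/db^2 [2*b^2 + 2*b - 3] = 4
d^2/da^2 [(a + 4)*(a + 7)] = 2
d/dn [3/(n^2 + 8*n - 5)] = 6*(-n - 4)/(n^2 + 8*n - 5)^2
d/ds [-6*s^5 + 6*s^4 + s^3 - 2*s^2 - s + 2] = -30*s^4 + 24*s^3 + 3*s^2 - 4*s - 1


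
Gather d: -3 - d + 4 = 1 - d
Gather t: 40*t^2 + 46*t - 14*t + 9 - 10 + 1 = 40*t^2 + 32*t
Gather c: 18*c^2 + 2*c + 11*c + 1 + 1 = 18*c^2 + 13*c + 2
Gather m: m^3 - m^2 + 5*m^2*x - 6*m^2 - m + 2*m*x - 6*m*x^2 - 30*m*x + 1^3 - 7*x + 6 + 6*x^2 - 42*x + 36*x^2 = m^3 + m^2*(5*x - 7) + m*(-6*x^2 - 28*x - 1) + 42*x^2 - 49*x + 7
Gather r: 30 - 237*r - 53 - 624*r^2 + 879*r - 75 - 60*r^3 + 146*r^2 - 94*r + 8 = -60*r^3 - 478*r^2 + 548*r - 90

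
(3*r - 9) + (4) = 3*r - 5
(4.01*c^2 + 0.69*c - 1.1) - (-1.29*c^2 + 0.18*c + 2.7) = 5.3*c^2 + 0.51*c - 3.8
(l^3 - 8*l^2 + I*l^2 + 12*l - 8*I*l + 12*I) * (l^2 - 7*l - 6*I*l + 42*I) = l^5 - 15*l^4 - 5*I*l^4 + 74*l^3 + 75*I*l^3 - 174*l^2 - 340*I*l^2 + 408*l + 420*I*l - 504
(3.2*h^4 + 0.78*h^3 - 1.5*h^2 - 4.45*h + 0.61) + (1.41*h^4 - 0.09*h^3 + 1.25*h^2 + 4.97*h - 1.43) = 4.61*h^4 + 0.69*h^3 - 0.25*h^2 + 0.52*h - 0.82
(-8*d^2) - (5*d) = -8*d^2 - 5*d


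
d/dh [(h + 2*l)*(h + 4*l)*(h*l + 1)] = 3*h^2*l + 12*h*l^2 + 2*h + 8*l^3 + 6*l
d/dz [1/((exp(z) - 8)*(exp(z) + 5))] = (3 - 2*exp(z))*exp(z)/(exp(4*z) - 6*exp(3*z) - 71*exp(2*z) + 240*exp(z) + 1600)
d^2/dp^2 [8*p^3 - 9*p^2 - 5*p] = 48*p - 18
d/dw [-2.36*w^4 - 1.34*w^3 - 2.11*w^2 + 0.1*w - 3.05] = -9.44*w^3 - 4.02*w^2 - 4.22*w + 0.1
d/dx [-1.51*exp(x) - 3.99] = -1.51*exp(x)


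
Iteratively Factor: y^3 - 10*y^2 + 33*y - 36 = (y - 3)*(y^2 - 7*y + 12) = (y - 4)*(y - 3)*(y - 3)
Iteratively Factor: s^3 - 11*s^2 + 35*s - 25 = (s - 5)*(s^2 - 6*s + 5) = (s - 5)*(s - 1)*(s - 5)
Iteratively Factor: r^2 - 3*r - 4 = (r - 4)*(r + 1)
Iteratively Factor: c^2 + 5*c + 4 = (c + 4)*(c + 1)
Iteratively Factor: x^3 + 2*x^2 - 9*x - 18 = (x + 2)*(x^2 - 9) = (x - 3)*(x + 2)*(x + 3)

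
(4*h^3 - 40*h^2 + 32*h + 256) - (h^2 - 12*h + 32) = 4*h^3 - 41*h^2 + 44*h + 224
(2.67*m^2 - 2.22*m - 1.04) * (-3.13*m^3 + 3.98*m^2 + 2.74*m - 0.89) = -8.3571*m^5 + 17.5752*m^4 + 1.7354*m^3 - 12.5983*m^2 - 0.8738*m + 0.9256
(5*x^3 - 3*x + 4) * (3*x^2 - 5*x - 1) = 15*x^5 - 25*x^4 - 14*x^3 + 27*x^2 - 17*x - 4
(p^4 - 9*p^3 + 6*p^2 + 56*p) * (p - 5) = p^5 - 14*p^4 + 51*p^3 + 26*p^2 - 280*p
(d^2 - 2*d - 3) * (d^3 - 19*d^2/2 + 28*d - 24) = d^5 - 23*d^4/2 + 44*d^3 - 103*d^2/2 - 36*d + 72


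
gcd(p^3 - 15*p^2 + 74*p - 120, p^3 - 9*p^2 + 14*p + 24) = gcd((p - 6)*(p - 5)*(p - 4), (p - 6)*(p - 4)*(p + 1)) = p^2 - 10*p + 24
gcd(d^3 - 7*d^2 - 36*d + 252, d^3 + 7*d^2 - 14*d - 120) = d + 6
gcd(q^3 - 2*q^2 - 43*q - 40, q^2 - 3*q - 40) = q^2 - 3*q - 40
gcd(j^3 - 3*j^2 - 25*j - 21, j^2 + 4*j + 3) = j^2 + 4*j + 3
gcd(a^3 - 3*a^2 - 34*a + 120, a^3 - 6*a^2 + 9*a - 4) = a - 4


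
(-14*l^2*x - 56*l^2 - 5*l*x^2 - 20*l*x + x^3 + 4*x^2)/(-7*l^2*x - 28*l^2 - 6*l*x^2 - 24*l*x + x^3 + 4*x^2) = (2*l + x)/(l + x)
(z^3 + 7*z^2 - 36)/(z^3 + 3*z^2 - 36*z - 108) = (z - 2)/(z - 6)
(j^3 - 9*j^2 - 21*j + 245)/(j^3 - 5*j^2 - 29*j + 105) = (j - 7)/(j - 3)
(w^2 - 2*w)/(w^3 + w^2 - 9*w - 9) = w*(w - 2)/(w^3 + w^2 - 9*w - 9)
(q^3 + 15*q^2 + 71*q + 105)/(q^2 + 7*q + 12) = (q^2 + 12*q + 35)/(q + 4)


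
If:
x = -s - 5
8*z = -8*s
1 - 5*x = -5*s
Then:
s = -13/5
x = -12/5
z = 13/5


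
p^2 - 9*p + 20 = (p - 5)*(p - 4)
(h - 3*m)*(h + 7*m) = h^2 + 4*h*m - 21*m^2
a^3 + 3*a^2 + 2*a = a*(a + 1)*(a + 2)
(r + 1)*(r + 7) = r^2 + 8*r + 7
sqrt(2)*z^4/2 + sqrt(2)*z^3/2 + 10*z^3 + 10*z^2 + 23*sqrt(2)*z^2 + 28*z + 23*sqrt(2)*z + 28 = (z + sqrt(2))*(z + 2*sqrt(2))*(z + 7*sqrt(2))*(sqrt(2)*z/2 + sqrt(2)/2)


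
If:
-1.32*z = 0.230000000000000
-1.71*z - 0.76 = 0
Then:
No Solution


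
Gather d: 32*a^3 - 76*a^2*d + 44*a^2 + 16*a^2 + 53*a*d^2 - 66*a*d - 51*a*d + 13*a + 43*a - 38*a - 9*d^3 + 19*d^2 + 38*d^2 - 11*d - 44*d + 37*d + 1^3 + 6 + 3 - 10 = 32*a^3 + 60*a^2 + 18*a - 9*d^3 + d^2*(53*a + 57) + d*(-76*a^2 - 117*a - 18)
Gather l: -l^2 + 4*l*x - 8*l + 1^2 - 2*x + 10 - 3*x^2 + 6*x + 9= -l^2 + l*(4*x - 8) - 3*x^2 + 4*x + 20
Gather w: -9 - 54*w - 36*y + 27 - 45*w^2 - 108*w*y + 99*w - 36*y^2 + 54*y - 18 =-45*w^2 + w*(45 - 108*y) - 36*y^2 + 18*y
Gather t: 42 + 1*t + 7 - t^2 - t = 49 - t^2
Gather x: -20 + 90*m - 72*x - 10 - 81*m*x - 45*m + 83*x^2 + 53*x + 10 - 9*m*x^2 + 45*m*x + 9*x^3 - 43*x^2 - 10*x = 45*m + 9*x^3 + x^2*(40 - 9*m) + x*(-36*m - 29) - 20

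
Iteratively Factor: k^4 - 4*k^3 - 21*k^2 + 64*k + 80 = (k - 5)*(k^3 + k^2 - 16*k - 16) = (k - 5)*(k - 4)*(k^2 + 5*k + 4) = (k - 5)*(k - 4)*(k + 1)*(k + 4)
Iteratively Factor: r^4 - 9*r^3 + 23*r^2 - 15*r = (r)*(r^3 - 9*r^2 + 23*r - 15) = r*(r - 5)*(r^2 - 4*r + 3) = r*(r - 5)*(r - 3)*(r - 1)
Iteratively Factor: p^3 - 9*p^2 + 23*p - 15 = (p - 3)*(p^2 - 6*p + 5) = (p - 3)*(p - 1)*(p - 5)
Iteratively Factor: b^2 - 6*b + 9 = (b - 3)*(b - 3)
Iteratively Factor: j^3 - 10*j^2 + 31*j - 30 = (j - 5)*(j^2 - 5*j + 6) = (j - 5)*(j - 3)*(j - 2)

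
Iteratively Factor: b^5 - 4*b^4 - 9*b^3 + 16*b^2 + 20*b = (b - 2)*(b^4 - 2*b^3 - 13*b^2 - 10*b) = (b - 5)*(b - 2)*(b^3 + 3*b^2 + 2*b) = b*(b - 5)*(b - 2)*(b^2 + 3*b + 2) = b*(b - 5)*(b - 2)*(b + 2)*(b + 1)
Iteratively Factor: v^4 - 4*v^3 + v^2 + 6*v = (v)*(v^3 - 4*v^2 + v + 6) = v*(v + 1)*(v^2 - 5*v + 6) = v*(v - 3)*(v + 1)*(v - 2)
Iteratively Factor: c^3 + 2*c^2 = (c + 2)*(c^2) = c*(c + 2)*(c)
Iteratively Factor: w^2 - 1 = (w + 1)*(w - 1)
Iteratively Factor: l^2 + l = (l + 1)*(l)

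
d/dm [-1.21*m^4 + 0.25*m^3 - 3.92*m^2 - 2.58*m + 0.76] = -4.84*m^3 + 0.75*m^2 - 7.84*m - 2.58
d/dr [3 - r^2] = -2*r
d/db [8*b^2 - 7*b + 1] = 16*b - 7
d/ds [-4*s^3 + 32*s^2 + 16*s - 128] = -12*s^2 + 64*s + 16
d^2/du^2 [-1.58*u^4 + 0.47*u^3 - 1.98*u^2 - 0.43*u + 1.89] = -18.96*u^2 + 2.82*u - 3.96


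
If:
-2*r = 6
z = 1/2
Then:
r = -3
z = 1/2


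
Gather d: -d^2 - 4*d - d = -d^2 - 5*d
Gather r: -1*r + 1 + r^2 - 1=r^2 - r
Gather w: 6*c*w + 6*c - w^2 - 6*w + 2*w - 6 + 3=6*c - w^2 + w*(6*c - 4) - 3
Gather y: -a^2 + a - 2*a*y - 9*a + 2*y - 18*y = -a^2 - 8*a + y*(-2*a - 16)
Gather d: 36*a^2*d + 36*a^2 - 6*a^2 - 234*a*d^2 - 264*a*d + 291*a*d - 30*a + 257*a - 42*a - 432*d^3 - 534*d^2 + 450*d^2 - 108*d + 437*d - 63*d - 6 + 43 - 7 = 30*a^2 + 185*a - 432*d^3 + d^2*(-234*a - 84) + d*(36*a^2 + 27*a + 266) + 30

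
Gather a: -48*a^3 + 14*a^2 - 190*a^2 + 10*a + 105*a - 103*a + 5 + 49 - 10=-48*a^3 - 176*a^2 + 12*a + 44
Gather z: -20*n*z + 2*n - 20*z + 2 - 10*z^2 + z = 2*n - 10*z^2 + z*(-20*n - 19) + 2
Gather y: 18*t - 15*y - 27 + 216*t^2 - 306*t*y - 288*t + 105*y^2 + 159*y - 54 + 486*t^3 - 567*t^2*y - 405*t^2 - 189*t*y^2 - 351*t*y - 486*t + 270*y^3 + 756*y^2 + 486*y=486*t^3 - 189*t^2 - 756*t + 270*y^3 + y^2*(861 - 189*t) + y*(-567*t^2 - 657*t + 630) - 81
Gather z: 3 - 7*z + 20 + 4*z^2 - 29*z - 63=4*z^2 - 36*z - 40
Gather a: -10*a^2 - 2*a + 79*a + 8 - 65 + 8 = -10*a^2 + 77*a - 49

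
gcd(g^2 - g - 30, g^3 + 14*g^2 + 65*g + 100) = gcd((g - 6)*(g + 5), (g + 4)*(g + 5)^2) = g + 5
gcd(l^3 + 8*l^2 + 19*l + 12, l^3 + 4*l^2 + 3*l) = l^2 + 4*l + 3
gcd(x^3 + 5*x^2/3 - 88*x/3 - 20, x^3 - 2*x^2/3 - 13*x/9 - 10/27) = x + 2/3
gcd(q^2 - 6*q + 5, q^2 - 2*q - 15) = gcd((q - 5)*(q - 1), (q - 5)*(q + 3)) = q - 5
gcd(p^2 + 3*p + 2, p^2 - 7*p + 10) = 1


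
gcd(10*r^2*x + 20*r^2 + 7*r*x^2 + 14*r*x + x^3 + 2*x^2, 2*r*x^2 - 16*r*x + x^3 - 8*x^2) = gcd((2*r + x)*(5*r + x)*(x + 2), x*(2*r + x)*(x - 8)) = 2*r + x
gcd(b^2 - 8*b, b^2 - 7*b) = b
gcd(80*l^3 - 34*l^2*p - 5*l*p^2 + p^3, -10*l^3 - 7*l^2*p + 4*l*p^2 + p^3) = -10*l^2 + 3*l*p + p^2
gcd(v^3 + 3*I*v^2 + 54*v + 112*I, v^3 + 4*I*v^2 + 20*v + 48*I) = v + 2*I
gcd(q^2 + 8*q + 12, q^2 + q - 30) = q + 6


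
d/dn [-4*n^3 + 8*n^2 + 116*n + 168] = -12*n^2 + 16*n + 116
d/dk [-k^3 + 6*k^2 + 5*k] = -3*k^2 + 12*k + 5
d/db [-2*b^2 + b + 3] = 1 - 4*b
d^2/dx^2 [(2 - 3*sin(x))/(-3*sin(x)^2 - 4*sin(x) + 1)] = (-27*sin(x)^5 + 108*sin(x)^4 + 72*sin(x)^3 - 64*sin(x)^2 - 85*sin(x) - 52)/(3*sin(x)^2 + 4*sin(x) - 1)^3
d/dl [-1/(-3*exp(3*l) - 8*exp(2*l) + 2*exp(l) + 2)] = (-9*exp(2*l) - 16*exp(l) + 2)*exp(l)/(3*exp(3*l) + 8*exp(2*l) - 2*exp(l) - 2)^2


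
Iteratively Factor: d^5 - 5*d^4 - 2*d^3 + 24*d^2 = (d - 3)*(d^4 - 2*d^3 - 8*d^2) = d*(d - 3)*(d^3 - 2*d^2 - 8*d) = d*(d - 3)*(d + 2)*(d^2 - 4*d) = d^2*(d - 3)*(d + 2)*(d - 4)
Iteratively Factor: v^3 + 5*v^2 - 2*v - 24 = (v + 4)*(v^2 + v - 6) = (v + 3)*(v + 4)*(v - 2)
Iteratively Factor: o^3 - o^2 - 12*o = (o + 3)*(o^2 - 4*o) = (o - 4)*(o + 3)*(o)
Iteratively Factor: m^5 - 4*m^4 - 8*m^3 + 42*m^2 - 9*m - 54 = (m - 3)*(m^4 - m^3 - 11*m^2 + 9*m + 18) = (m - 3)*(m + 3)*(m^3 - 4*m^2 + m + 6) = (m - 3)^2*(m + 3)*(m^2 - m - 2) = (m - 3)^2*(m - 2)*(m + 3)*(m + 1)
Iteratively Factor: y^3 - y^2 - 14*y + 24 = (y - 3)*(y^2 + 2*y - 8) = (y - 3)*(y + 4)*(y - 2)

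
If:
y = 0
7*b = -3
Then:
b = -3/7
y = 0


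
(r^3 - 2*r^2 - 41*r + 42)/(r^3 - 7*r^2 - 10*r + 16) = (r^2 - r - 42)/(r^2 - 6*r - 16)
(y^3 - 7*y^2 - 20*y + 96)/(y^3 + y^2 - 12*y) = (y - 8)/y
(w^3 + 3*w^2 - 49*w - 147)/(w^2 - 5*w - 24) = (w^2 - 49)/(w - 8)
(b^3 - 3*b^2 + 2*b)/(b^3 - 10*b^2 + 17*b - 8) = b*(b - 2)/(b^2 - 9*b + 8)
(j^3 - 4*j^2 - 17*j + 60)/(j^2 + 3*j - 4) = (j^2 - 8*j + 15)/(j - 1)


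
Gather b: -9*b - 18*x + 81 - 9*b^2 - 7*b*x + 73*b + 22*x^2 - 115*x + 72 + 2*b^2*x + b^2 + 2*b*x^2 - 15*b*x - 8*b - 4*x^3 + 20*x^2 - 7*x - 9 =b^2*(2*x - 8) + b*(2*x^2 - 22*x + 56) - 4*x^3 + 42*x^2 - 140*x + 144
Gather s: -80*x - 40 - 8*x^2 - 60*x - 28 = -8*x^2 - 140*x - 68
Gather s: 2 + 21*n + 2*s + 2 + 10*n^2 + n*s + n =10*n^2 + 22*n + s*(n + 2) + 4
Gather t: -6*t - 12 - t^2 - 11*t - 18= -t^2 - 17*t - 30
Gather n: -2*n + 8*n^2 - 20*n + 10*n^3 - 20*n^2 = 10*n^3 - 12*n^2 - 22*n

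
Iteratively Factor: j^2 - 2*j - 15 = (j + 3)*(j - 5)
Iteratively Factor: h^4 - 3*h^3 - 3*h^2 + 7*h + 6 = (h + 1)*(h^3 - 4*h^2 + h + 6) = (h - 2)*(h + 1)*(h^2 - 2*h - 3) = (h - 3)*(h - 2)*(h + 1)*(h + 1)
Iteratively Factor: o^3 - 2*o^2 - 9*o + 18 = (o - 2)*(o^2 - 9) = (o - 2)*(o + 3)*(o - 3)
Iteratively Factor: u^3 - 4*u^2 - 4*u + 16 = (u + 2)*(u^2 - 6*u + 8) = (u - 4)*(u + 2)*(u - 2)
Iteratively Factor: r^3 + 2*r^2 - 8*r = (r)*(r^2 + 2*r - 8) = r*(r - 2)*(r + 4)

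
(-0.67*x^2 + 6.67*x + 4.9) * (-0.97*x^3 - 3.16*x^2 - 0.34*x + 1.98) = 0.6499*x^5 - 4.3527*x^4 - 25.6024*x^3 - 19.0784*x^2 + 11.5406*x + 9.702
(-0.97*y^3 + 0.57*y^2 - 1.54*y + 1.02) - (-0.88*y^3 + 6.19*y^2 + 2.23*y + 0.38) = -0.09*y^3 - 5.62*y^2 - 3.77*y + 0.64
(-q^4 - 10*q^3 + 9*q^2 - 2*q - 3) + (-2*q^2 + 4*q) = -q^4 - 10*q^3 + 7*q^2 + 2*q - 3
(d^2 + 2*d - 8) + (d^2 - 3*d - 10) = 2*d^2 - d - 18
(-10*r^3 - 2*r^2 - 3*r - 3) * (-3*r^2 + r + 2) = 30*r^5 - 4*r^4 - 13*r^3 + 2*r^2 - 9*r - 6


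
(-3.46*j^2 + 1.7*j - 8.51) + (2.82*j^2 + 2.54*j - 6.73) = -0.64*j^2 + 4.24*j - 15.24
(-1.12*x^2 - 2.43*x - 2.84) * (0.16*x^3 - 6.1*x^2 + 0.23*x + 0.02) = -0.1792*x^5 + 6.4432*x^4 + 14.111*x^3 + 16.7427*x^2 - 0.7018*x - 0.0568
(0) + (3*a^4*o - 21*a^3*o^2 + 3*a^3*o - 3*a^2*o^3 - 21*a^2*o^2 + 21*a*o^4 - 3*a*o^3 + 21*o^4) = 3*a^4*o - 21*a^3*o^2 + 3*a^3*o - 3*a^2*o^3 - 21*a^2*o^2 + 21*a*o^4 - 3*a*o^3 + 21*o^4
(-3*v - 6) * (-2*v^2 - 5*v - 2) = 6*v^3 + 27*v^2 + 36*v + 12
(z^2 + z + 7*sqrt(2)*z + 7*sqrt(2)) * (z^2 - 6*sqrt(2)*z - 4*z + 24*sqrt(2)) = z^4 - 3*z^3 + sqrt(2)*z^3 - 88*z^2 - 3*sqrt(2)*z^2 - 4*sqrt(2)*z + 252*z + 336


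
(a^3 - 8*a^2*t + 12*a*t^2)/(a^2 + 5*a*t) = (a^2 - 8*a*t + 12*t^2)/(a + 5*t)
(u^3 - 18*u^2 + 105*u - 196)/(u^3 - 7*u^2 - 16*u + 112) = (u - 7)/(u + 4)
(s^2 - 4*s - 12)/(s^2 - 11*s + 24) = (s^2 - 4*s - 12)/(s^2 - 11*s + 24)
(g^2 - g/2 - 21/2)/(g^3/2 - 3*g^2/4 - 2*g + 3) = 2*(2*g^2 - g - 21)/(2*g^3 - 3*g^2 - 8*g + 12)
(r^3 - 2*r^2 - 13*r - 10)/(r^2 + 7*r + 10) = (r^2 - 4*r - 5)/(r + 5)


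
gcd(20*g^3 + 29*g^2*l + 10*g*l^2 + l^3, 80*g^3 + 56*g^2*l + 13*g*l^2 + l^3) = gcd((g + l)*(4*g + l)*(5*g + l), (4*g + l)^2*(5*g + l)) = 20*g^2 + 9*g*l + l^2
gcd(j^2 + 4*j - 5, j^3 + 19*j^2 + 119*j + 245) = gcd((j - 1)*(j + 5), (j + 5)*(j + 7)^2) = j + 5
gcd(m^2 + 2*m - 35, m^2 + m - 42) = m + 7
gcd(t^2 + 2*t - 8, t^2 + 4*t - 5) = 1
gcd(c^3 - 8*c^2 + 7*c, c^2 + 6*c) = c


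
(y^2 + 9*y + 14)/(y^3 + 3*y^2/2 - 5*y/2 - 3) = 2*(y + 7)/(2*y^2 - y - 3)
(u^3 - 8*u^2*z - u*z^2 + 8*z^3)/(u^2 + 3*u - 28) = (u^3 - 8*u^2*z - u*z^2 + 8*z^3)/(u^2 + 3*u - 28)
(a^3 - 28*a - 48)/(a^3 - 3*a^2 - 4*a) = (-a^3 + 28*a + 48)/(a*(-a^2 + 3*a + 4))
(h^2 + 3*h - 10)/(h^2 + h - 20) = (h - 2)/(h - 4)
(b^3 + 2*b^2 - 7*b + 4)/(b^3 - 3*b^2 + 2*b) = (b^2 + 3*b - 4)/(b*(b - 2))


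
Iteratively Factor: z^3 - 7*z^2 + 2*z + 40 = (z - 5)*(z^2 - 2*z - 8) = (z - 5)*(z + 2)*(z - 4)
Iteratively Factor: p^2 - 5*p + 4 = (p - 1)*(p - 4)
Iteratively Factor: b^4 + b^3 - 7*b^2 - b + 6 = (b - 1)*(b^3 + 2*b^2 - 5*b - 6) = (b - 2)*(b - 1)*(b^2 + 4*b + 3) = (b - 2)*(b - 1)*(b + 1)*(b + 3)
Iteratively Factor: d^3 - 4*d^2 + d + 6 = (d - 2)*(d^2 - 2*d - 3) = (d - 2)*(d + 1)*(d - 3)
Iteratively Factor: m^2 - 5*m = (m - 5)*(m)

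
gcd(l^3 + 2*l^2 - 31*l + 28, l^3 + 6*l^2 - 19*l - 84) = l^2 + 3*l - 28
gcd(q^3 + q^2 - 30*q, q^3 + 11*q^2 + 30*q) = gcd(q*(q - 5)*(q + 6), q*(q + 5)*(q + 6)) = q^2 + 6*q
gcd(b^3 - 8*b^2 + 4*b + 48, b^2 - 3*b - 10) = b + 2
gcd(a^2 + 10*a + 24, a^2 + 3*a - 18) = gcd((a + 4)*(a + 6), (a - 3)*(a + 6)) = a + 6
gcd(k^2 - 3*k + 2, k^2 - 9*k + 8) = k - 1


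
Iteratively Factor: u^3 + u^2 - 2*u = (u + 2)*(u^2 - u) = (u - 1)*(u + 2)*(u)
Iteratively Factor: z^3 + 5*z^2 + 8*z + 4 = (z + 2)*(z^2 + 3*z + 2) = (z + 2)^2*(z + 1)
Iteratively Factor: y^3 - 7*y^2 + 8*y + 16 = (y - 4)*(y^2 - 3*y - 4) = (y - 4)*(y + 1)*(y - 4)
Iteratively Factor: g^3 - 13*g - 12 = (g + 1)*(g^2 - g - 12) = (g - 4)*(g + 1)*(g + 3)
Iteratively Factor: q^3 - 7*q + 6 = (q + 3)*(q^2 - 3*q + 2) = (q - 1)*(q + 3)*(q - 2)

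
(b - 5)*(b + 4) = b^2 - b - 20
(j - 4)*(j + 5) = j^2 + j - 20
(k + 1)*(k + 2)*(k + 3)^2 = k^4 + 9*k^3 + 29*k^2 + 39*k + 18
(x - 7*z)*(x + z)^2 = x^3 - 5*x^2*z - 13*x*z^2 - 7*z^3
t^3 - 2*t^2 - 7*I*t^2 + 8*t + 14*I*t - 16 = (t - 2)*(t - 8*I)*(t + I)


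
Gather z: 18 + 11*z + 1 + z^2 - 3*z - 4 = z^2 + 8*z + 15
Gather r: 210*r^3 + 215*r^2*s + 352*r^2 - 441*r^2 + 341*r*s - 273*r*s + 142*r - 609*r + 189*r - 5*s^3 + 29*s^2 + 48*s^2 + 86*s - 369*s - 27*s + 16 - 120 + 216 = 210*r^3 + r^2*(215*s - 89) + r*(68*s - 278) - 5*s^3 + 77*s^2 - 310*s + 112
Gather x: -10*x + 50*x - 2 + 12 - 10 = 40*x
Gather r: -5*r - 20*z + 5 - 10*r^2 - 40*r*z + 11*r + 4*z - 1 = -10*r^2 + r*(6 - 40*z) - 16*z + 4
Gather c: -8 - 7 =-15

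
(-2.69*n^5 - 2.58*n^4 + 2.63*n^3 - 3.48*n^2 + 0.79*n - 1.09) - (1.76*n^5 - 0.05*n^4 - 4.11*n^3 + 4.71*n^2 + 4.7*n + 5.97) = -4.45*n^5 - 2.53*n^4 + 6.74*n^3 - 8.19*n^2 - 3.91*n - 7.06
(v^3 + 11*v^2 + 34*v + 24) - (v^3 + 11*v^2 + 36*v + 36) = -2*v - 12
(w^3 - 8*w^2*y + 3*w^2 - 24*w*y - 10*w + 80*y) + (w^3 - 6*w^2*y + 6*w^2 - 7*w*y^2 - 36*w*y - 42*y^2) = 2*w^3 - 14*w^2*y + 9*w^2 - 7*w*y^2 - 60*w*y - 10*w - 42*y^2 + 80*y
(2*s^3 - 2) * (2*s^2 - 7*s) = 4*s^5 - 14*s^4 - 4*s^2 + 14*s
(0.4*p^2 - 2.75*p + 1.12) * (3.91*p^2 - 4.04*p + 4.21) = 1.564*p^4 - 12.3685*p^3 + 17.1732*p^2 - 16.1023*p + 4.7152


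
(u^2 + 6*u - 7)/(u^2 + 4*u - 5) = (u + 7)/(u + 5)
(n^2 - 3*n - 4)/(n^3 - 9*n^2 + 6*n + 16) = (n - 4)/(n^2 - 10*n + 16)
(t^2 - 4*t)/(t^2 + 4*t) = (t - 4)/(t + 4)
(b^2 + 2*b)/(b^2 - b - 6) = b/(b - 3)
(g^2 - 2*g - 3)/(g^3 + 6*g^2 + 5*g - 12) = (g^2 - 2*g - 3)/(g^3 + 6*g^2 + 5*g - 12)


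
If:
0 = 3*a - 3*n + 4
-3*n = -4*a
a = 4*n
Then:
No Solution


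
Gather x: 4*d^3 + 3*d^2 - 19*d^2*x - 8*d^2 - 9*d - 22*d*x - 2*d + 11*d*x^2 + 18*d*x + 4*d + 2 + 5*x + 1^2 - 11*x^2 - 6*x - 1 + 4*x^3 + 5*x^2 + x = 4*d^3 - 5*d^2 - 7*d + 4*x^3 + x^2*(11*d - 6) + x*(-19*d^2 - 4*d) + 2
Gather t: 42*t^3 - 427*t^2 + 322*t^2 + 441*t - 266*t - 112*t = 42*t^3 - 105*t^2 + 63*t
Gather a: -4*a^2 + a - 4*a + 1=-4*a^2 - 3*a + 1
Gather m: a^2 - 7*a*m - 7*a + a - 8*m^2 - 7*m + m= a^2 - 6*a - 8*m^2 + m*(-7*a - 6)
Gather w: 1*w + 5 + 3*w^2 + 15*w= 3*w^2 + 16*w + 5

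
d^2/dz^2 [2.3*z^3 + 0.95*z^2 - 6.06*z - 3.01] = 13.8*z + 1.9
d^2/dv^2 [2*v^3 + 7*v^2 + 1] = 12*v + 14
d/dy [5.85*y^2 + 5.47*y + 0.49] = 11.7*y + 5.47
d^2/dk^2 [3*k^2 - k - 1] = 6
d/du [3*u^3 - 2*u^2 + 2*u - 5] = 9*u^2 - 4*u + 2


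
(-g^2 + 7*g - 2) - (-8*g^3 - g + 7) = 8*g^3 - g^2 + 8*g - 9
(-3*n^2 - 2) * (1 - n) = 3*n^3 - 3*n^2 + 2*n - 2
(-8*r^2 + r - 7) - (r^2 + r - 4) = -9*r^2 - 3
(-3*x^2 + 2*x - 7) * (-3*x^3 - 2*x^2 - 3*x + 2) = 9*x^5 + 26*x^3 + 2*x^2 + 25*x - 14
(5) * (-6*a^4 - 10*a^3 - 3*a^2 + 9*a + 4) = -30*a^4 - 50*a^3 - 15*a^2 + 45*a + 20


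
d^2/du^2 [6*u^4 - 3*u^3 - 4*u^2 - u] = 72*u^2 - 18*u - 8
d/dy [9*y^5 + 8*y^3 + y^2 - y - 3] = 45*y^4 + 24*y^2 + 2*y - 1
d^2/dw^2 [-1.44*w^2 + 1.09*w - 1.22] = -2.88000000000000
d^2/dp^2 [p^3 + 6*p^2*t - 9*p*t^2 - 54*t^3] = 6*p + 12*t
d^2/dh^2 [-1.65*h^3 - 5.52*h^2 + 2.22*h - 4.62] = -9.9*h - 11.04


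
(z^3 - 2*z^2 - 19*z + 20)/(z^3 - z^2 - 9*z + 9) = (z^2 - z - 20)/(z^2 - 9)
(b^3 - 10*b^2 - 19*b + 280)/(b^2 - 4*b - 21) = (b^2 - 3*b - 40)/(b + 3)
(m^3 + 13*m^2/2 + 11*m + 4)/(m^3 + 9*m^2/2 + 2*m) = (m + 2)/m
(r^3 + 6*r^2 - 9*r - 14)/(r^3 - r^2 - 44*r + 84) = (r + 1)/(r - 6)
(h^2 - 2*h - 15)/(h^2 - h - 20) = (h + 3)/(h + 4)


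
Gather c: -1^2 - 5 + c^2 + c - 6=c^2 + c - 12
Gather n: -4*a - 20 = -4*a - 20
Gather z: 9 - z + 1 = 10 - z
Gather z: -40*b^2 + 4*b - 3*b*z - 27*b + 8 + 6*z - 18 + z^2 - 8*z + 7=-40*b^2 - 23*b + z^2 + z*(-3*b - 2) - 3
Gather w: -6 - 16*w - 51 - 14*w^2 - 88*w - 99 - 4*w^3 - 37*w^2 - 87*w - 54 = -4*w^3 - 51*w^2 - 191*w - 210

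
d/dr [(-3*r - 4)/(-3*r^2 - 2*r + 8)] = (-9*r^2 - 24*r - 32)/(9*r^4 + 12*r^3 - 44*r^2 - 32*r + 64)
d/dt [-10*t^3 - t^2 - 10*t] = -30*t^2 - 2*t - 10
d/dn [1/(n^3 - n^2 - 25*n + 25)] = (-3*n^2 + 2*n + 25)/(n^3 - n^2 - 25*n + 25)^2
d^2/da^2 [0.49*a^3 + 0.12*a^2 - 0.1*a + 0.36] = 2.94*a + 0.24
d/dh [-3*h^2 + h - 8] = 1 - 6*h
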